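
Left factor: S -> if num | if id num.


Common prefix: 'if'
Factored: S -> if S', S' -> num | id num


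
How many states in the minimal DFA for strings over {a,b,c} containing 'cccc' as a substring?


KMP-style automaton: 4 progress states + 1 absorbing accept = 5
Minimal DFA: 5 states


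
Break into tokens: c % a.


Scan left to right, longest-match per lexeme
Tokens: ID(c), OP(%), ID(a)


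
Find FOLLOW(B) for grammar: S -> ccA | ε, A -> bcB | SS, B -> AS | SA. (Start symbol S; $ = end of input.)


$ ∈ FOLLOW(S). For each A -> αBβ: add FIRST(β)\{ε} to FOLLOW(B); if β nullable, add FOLLOW(A).
FOLLOW(B) = {$, b, c}


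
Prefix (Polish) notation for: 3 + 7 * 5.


'*' binds tighter: tree is (+ 3 (* 7 5))
Prefix: + 3 * 7 5


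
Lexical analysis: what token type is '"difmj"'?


Pattern: double-quoted sequence
Type: STRING_LITERAL


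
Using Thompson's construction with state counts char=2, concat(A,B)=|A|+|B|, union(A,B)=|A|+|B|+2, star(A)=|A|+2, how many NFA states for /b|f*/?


Syntax tree has 2 char leaf(s), 1 union(s), 1 star(s)
chars contribute 2×2 = 4; each union adds +2; each star adds +2
Total: 4 + 2 + 2 = 8 states


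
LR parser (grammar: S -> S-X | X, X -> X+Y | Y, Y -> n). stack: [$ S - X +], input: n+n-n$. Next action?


no handle; shift 'n'
Action: shift


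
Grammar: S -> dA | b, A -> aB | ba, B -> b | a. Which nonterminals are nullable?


A nonterminal is nullable iff some alternative derives ε (directly, or every symbol in it is nullable)
Nullable: {}


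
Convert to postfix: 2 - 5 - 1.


Left to right (same or higher precedence on left)
Postfix: 2 5 - 1 -


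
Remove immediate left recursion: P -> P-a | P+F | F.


Left-recursive alternatives: P-a, P+F; non-recursive: F
Introduce P': P -> FP', P' -> -aP' | +FP' | ε


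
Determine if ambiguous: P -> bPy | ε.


balanced b^n…y^n: each string has a unique parse
Unambiguous


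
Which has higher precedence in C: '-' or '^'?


'-' is additive (level 9); '^' is bitwise XOR (level 4)
Higher level binds tighter
'-' has higher precedence than '^'


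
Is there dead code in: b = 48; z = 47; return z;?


b is assigned but never read
Dead: 'b = 48'


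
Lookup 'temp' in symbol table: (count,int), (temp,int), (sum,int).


Lookup 'temp' → type int


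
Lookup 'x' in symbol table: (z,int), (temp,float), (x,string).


Lookup 'x' → type string


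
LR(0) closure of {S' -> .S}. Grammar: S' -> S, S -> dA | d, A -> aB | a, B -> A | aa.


Start: S' -> .S
For each item with dot before a nonterminal B, add B -> .γ for every B-production
Closure: [S' -> .S, S -> .dA, S -> .d]


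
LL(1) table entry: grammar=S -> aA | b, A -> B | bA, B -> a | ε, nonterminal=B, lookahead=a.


For [B, a]: 'a' ∈ FIRST(a)
Entry: B -> a


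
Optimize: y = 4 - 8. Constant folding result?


4 - 8 = -4 at compile time
Optimized: y = -4


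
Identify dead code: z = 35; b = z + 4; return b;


z is read by b's definition; b is returned
No dead code


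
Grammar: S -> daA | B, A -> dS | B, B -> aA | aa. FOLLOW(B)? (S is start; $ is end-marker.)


$ ∈ FOLLOW(S). For each A -> αBβ: add FIRST(β)\{ε} to FOLLOW(B); if β nullable, add FOLLOW(A).
FOLLOW(B) = {$}


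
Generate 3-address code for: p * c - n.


Break into single-operator statements:
t1 = p * c
t2 = t1 - n


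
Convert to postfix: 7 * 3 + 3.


Left to right (same or higher precedence on left)
Postfix: 7 3 * 3 +


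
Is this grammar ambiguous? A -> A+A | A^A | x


'x+x^x' has two parse trees (no precedence encoded between + and ^)
Ambiguous


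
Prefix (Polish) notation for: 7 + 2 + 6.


left-to-right (same/higher precedence on left): tree is (+ (+ 7 2) 6)
Prefix: + + 7 2 6


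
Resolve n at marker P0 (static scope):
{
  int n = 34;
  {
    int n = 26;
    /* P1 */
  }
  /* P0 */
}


n declared in the same block as P0
n = 34


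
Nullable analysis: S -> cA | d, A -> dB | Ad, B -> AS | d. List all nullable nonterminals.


A nonterminal is nullable iff some alternative derives ε (directly, or every symbol in it is nullable)
Nullable: {}


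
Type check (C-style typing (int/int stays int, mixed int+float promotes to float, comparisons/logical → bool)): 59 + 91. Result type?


Operand types: int + int
Rule: mixed int/float promotes to float; int/int stays int
Result type: int


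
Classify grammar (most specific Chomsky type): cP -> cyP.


LHS has context (more than one symbol) and |LHS| ≤ |RHS|
Classification: Type 1 (Context-Sensitive)


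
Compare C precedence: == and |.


'==' is equality (level 6); '|' is bitwise OR (level 3)
Higher level binds tighter
'==' has higher precedence than '|'


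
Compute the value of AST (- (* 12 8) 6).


Evaluate inner: (* 12 8) = 96
Evaluate root: (- 96 6) = 90
Result: 90


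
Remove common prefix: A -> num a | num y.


Common prefix: 'num'
Factored: A -> num A', A' -> a | y


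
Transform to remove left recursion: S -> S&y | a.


Left-recursive alternatives: S&y; non-recursive: a
Introduce S': S -> aS', S' -> &yS' | ε


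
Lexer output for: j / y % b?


Scan left to right, longest-match per lexeme
Tokens: ID(j), OP(/), ID(y), OP(%), ID(b)


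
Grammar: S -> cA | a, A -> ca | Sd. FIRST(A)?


Per alternative of A: FIRST(ca) = {c}; FIRST(Sd) = {a, c}
FIRST(A) = {a, c}


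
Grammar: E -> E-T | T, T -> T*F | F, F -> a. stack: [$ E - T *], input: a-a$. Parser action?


no handle; shift 'a'
Action: shift


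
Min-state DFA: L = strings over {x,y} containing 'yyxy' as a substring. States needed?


KMP-style automaton: 4 progress states + 1 absorbing accept = 5
Minimal DFA: 5 states


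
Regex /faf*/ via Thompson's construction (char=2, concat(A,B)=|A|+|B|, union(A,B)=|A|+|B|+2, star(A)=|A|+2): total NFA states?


Syntax tree has 3 char leaf(s), 0 union(s), 1 star(s)
chars contribute 3×2 = 6; each union adds +2; each star adds +2
Total: 6 + 0 + 2 = 8 states


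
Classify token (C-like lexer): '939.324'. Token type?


Pattern: digits with a decimal point
Type: FLOAT_LITERAL


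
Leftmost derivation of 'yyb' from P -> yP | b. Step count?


Derivation: P => yP => yyP => yyb
Steps: 3


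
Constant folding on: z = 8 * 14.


8 * 14 = 112 at compile time
Optimized: z = 112


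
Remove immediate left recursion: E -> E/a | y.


Left-recursive alternatives: E/a; non-recursive: y
Introduce E': E -> yE', E' -> /aE' | ε


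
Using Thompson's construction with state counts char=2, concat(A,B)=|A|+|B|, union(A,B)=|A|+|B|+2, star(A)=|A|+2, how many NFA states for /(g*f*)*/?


Syntax tree has 2 char leaf(s), 0 union(s), 3 star(s)
chars contribute 2×2 = 4; each union adds +2; each star adds +2
Total: 4 + 0 + 6 = 10 states


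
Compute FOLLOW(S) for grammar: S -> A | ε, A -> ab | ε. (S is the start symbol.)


$ ∈ FOLLOW(S). For each A -> αBβ: add FIRST(β)\{ε} to FOLLOW(B); if β nullable, add FOLLOW(A).
FOLLOW(S) = {$}


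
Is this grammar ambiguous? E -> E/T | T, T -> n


precedence layered via separate nonterminal T: deterministic
Unambiguous


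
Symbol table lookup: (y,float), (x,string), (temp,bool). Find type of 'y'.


Lookup 'y' → type float


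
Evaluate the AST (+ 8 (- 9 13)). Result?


Evaluate inner: (- 9 13) = -4
Evaluate root: (+ 8 -4) = 4
Result: 4


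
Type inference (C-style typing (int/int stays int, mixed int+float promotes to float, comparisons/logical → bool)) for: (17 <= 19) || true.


Operand types: bool || bool
Rule: logical operators take bool operands and yield bool
Result type: bool


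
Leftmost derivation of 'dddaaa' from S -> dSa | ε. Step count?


Derivation: S => dSa => ddSaa => dddSaaa => dddaaa
Steps: 4


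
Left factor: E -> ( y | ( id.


Common prefix: '('
Factored: E -> ( E', E' -> y | id


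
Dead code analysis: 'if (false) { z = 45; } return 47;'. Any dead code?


condition is constant false, so the whole block is unreachable
Dead: 'if (false) { z = 45; }'


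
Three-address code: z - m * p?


Break into single-operator statements:
t1 = m * p
t2 = z - t1


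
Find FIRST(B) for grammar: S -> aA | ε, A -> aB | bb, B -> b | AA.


Per alternative of B: FIRST(b) = {b}; FIRST(AA) = {a, b}
FIRST(B) = {a, b}


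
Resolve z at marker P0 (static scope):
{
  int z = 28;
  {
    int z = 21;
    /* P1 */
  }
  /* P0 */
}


z declared in the same block as P0
z = 28


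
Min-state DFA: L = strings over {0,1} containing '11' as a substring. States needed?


KMP-style automaton: 2 progress states + 1 absorbing accept = 3
Minimal DFA: 3 states


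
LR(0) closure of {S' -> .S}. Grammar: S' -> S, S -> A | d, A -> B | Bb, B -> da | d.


Start: S' -> .S
For each item with dot before a nonterminal B, add B -> .γ for every B-production
Closure: [S' -> .S, S -> .A, S -> .d, A -> .B, A -> .Bb, B -> .da, B -> .d]


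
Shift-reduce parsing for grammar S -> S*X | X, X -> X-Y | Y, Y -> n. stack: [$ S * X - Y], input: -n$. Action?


handle 'X-Y' on top
Action: reduce (X -> X-Y)


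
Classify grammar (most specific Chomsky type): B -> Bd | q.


Left-linear: every RHS is a terminal or one nonterminal followed by a terminal
Classification: Type 3 (Regular)


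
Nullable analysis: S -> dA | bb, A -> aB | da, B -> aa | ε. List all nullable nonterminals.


A nonterminal is nullable iff some alternative derives ε (directly, or every symbol in it is nullable)
Nullable: {B}


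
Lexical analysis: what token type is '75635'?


Pattern: digits only
Type: INTEGER_LITERAL


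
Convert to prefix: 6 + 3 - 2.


left-to-right (same/higher precedence on left): tree is (- (+ 6 3) 2)
Prefix: - + 6 3 2


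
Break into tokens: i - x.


Scan left to right, longest-match per lexeme
Tokens: ID(i), OP(-), ID(x)


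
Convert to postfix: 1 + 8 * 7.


* has higher precedence, evaluate 8*7 first
Postfix: 1 8 7 * +


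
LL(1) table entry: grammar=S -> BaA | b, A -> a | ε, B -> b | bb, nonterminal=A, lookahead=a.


For [A, a]: 'a' ∈ FIRST(a)
Entry: A -> a


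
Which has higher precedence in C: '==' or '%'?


'%' is multiplicative (level 10); '==' is equality (level 6)
Higher level binds tighter
'%' has higher precedence than '=='


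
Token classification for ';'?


Pattern: delimiter/punctuation
Type: PUNCTUATION


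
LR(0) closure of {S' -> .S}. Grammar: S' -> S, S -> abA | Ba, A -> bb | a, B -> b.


Start: S' -> .S
For each item with dot before a nonterminal B, add B -> .γ for every B-production
Closure: [S' -> .S, S -> .abA, S -> .Ba, B -> .b]


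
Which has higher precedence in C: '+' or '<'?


'+' is additive (level 9); '<' is relational (level 7)
Higher level binds tighter
'+' has higher precedence than '<'


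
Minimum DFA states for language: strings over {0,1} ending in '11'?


Track the longest suffix of input matching a prefix of '11': 3 classes (prefixes of length 0..2)
Minimal DFA: 3 states


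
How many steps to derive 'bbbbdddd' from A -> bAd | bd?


Derivation: A => bAd => bbAdd => bbbAddd => bbbbdddd
Steps: 4


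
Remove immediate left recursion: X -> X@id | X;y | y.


Left-recursive alternatives: X@id, X;y; non-recursive: y
Introduce X': X -> yX', X' -> @idX' | ;yX' | ε


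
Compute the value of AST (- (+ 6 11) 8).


Evaluate inner: (+ 6 11) = 17
Evaluate root: (- 17 8) = 9
Result: 9


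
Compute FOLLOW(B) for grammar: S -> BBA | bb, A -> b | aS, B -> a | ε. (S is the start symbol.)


$ ∈ FOLLOW(S). For each A -> αBβ: add FIRST(β)\{ε} to FOLLOW(B); if β nullable, add FOLLOW(A).
FOLLOW(B) = {a, b}


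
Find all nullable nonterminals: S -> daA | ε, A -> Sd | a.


A nonterminal is nullable iff some alternative derives ε (directly, or every symbol in it is nullable)
Nullable: {S}


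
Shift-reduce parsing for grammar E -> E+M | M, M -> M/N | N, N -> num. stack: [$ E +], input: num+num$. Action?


no handle ('E+' is not any RHS); shift 'num'
Action: shift


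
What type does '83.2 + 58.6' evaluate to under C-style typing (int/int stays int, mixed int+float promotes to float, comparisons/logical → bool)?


Operand types: float + float
Rule: mixed int/float promotes to float; int/int stays int
Result type: float


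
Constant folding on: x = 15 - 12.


15 - 12 = 3 at compile time
Optimized: x = 3


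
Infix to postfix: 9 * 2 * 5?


Left to right (same or higher precedence on left)
Postfix: 9 2 * 5 *


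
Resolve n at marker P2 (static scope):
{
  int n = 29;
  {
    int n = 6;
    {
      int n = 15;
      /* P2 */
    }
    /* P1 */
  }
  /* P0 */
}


n declared in the same block as P2
n = 15


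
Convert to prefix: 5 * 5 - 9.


left-to-right (same/higher precedence on left): tree is (- (* 5 5) 9)
Prefix: - * 5 5 9


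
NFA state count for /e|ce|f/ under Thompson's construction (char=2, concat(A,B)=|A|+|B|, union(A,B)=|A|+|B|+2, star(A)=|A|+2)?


Syntax tree has 4 char leaf(s), 2 union(s), 0 star(s)
chars contribute 4×2 = 8; each union adds +2; each star adds +2
Total: 8 + 4 + 0 = 12 states


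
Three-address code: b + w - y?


Break into single-operator statements:
t1 = b + w
t2 = t1 - y


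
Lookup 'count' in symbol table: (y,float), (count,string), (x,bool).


Lookup 'count' → type string


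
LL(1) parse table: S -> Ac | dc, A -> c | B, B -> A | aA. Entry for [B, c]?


For [B, c]: 'c' ∈ FIRST(A)
Entry: B -> A


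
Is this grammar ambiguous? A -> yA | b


right-linear, alternatives start with distinct terminals 'y' vs 'b': unique leftmost derivation
Unambiguous


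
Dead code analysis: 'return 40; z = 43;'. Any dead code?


statement follows a return and is unreachable
Dead: 'z = 43'


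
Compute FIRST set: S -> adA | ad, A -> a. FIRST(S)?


Per alternative of S: FIRST(adA) = {a}; FIRST(ad) = {a}
FIRST(S) = {a}


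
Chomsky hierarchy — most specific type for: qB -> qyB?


LHS has context (more than one symbol) and |LHS| ≤ |RHS|
Classification: Type 1 (Context-Sensitive)


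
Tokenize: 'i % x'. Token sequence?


Scan left to right, longest-match per lexeme
Tokens: ID(i), OP(%), ID(x)


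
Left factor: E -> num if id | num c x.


Common prefix: 'num'
Factored: E -> num E', E' -> if id | c x


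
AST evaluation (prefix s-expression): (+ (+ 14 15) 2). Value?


Evaluate inner: (+ 14 15) = 29
Evaluate root: (+ 29 2) = 31
Result: 31


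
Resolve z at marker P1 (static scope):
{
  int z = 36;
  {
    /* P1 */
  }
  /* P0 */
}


P1's block does not declare z; resolves to the enclosing declaration at depth 0
z = 36


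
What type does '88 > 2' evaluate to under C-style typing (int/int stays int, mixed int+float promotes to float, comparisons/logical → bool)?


Operand types: int > int
Rule: comparison yields bool
Result type: bool


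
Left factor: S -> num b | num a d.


Common prefix: 'num'
Factored: S -> num S', S' -> b | a d


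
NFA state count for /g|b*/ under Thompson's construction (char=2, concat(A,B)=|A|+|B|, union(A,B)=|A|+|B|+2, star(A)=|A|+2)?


Syntax tree has 2 char leaf(s), 1 union(s), 1 star(s)
chars contribute 2×2 = 4; each union adds +2; each star adds +2
Total: 4 + 2 + 2 = 8 states


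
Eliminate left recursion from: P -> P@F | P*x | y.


Left-recursive alternatives: P@F, P*x; non-recursive: y
Introduce P': P -> yP', P' -> @FP' | *xP' | ε


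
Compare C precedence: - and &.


'-' is additive (level 9); '&' is bitwise AND (level 5)
Higher level binds tighter
'-' has higher precedence than '&'


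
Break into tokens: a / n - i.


Scan left to right, longest-match per lexeme
Tokens: ID(a), OP(/), ID(n), OP(-), ID(i)


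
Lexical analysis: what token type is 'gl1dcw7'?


Pattern: letter/underscore followed by alphanumerics, not a keyword
Type: IDENTIFIER


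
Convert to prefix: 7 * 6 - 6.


left-to-right (same/higher precedence on left): tree is (- (* 7 6) 6)
Prefix: - * 7 6 6


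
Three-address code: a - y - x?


Break into single-operator statements:
t1 = a - y
t2 = t1 - x


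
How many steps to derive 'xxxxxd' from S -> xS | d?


Derivation: S => xS => xxS => xxxS => xxxxS => xxxxxS => xxxxxd
Steps: 6


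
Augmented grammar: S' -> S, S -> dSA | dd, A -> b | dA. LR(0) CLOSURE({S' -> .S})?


Start: S' -> .S
For each item with dot before a nonterminal B, add B -> .γ for every B-production
Closure: [S' -> .S, S -> .dSA, S -> .dd]


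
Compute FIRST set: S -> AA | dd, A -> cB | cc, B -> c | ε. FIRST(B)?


Per alternative of B: FIRST(c) = {c}; FIRST(ε) = {ε}
FIRST(B) = {c, ε}


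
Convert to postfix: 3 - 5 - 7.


Left to right (same or higher precedence on left)
Postfix: 3 5 - 7 -


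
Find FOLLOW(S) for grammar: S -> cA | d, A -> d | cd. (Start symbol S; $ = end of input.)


$ ∈ FOLLOW(S). For each A -> αBβ: add FIRST(β)\{ε} to FOLLOW(B); if β nullable, add FOLLOW(A).
FOLLOW(S) = {$}


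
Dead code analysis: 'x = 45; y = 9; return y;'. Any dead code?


x is assigned but never read
Dead: 'x = 45'


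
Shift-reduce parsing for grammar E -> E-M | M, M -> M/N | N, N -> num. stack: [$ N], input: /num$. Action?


'N' (not preceded by M/) is the handle for M -> N
Action: reduce (M -> N)


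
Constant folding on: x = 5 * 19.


5 * 19 = 95 at compile time
Optimized: x = 95


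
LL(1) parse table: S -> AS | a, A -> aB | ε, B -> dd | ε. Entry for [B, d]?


For [B, d]: 'd' ∈ FIRST(dd)
Entry: B -> dd


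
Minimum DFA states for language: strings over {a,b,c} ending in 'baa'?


Track the longest suffix of input matching a prefix of 'baa': 4 classes (prefixes of length 0..3)
Minimal DFA: 4 states


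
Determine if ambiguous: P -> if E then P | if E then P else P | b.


dangling else: 'if E then if E then b else b' parses two ways
Ambiguous


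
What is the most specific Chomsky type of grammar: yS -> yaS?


LHS has context (more than one symbol) and |LHS| ≤ |RHS|
Classification: Type 1 (Context-Sensitive)


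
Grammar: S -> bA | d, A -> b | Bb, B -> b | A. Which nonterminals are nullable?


A nonterminal is nullable iff some alternative derives ε (directly, or every symbol in it is nullable)
Nullable: {}


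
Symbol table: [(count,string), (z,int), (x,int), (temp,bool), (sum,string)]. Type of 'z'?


Lookup 'z' → type int


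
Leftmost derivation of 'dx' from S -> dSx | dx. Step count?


Derivation: S => dx
Steps: 1


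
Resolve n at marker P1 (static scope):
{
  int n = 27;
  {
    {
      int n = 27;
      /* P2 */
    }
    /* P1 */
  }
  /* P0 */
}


P1's block does not declare n; resolves to the enclosing declaration at depth 0
n = 27


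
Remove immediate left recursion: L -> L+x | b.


Left-recursive alternatives: L+x; non-recursive: b
Introduce L': L -> bL', L' -> +xL' | ε


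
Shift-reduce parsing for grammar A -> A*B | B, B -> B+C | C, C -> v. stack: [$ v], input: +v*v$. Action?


'v' on top is the handle for C -> v
Action: reduce (C -> v)


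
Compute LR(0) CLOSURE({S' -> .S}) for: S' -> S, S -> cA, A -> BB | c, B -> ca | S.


Start: S' -> .S
For each item with dot before a nonterminal B, add B -> .γ for every B-production
Closure: [S' -> .S, S -> .cA]


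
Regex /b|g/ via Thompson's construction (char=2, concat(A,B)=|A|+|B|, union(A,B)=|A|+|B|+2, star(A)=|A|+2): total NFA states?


Syntax tree has 2 char leaf(s), 1 union(s), 0 star(s)
chars contribute 2×2 = 4; each union adds +2; each star adds +2
Total: 4 + 2 + 0 = 6 states


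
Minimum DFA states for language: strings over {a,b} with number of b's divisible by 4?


Track (count of b) mod 4: states 0..3, accept at 0
Minimal DFA: 4 states


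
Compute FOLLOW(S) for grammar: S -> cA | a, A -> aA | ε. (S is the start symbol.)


$ ∈ FOLLOW(S). For each A -> αBβ: add FIRST(β)\{ε} to FOLLOW(B); if β nullable, add FOLLOW(A).
FOLLOW(S) = {$}


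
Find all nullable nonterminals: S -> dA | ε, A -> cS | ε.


A nonterminal is nullable iff some alternative derives ε (directly, or every symbol in it is nullable)
Nullable: {A, S}


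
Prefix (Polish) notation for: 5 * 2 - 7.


left-to-right (same/higher precedence on left): tree is (- (* 5 2) 7)
Prefix: - * 5 2 7


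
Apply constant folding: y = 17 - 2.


17 - 2 = 15 at compile time
Optimized: y = 15


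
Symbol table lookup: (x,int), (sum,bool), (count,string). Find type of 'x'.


Lookup 'x' → type int


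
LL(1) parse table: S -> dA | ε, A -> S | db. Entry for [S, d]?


For [S, d]: 'd' ∈ FIRST(dA)
Entry: S -> dA


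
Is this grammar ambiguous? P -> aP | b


right-linear, alternatives start with distinct terminals 'a' vs 'b': unique leftmost derivation
Unambiguous


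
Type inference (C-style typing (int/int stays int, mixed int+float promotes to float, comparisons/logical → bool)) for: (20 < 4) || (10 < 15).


Operand types: bool || bool
Rule: logical operators take bool operands and yield bool
Result type: bool


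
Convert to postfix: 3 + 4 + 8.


Left to right (same or higher precedence on left)
Postfix: 3 4 + 8 +


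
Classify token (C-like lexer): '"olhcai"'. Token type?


Pattern: double-quoted sequence
Type: STRING_LITERAL


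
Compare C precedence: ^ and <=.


'<=' is relational (level 7); '^' is bitwise XOR (level 4)
Higher level binds tighter
'<=' has higher precedence than '^'


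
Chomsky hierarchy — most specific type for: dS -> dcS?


LHS has context (more than one symbol) and |LHS| ≤ |RHS|
Classification: Type 1 (Context-Sensitive)


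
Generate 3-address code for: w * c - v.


Break into single-operator statements:
t1 = w * c
t2 = t1 - v


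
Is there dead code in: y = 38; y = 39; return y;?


first assignment to y is overwritten before any read
Dead: 'y = 38'


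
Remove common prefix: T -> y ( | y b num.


Common prefix: 'y'
Factored: T -> y T', T' -> ( | b num


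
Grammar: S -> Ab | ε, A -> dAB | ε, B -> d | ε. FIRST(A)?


Per alternative of A: FIRST(dAB) = {d}; FIRST(ε) = {ε}
FIRST(A) = {d, ε}


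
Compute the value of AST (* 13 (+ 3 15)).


Evaluate inner: (+ 3 15) = 18
Evaluate root: (* 13 18) = 234
Result: 234


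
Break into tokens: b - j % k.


Scan left to right, longest-match per lexeme
Tokens: ID(b), OP(-), ID(j), OP(%), ID(k)


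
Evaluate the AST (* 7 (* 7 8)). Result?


Evaluate inner: (* 7 8) = 56
Evaluate root: (* 7 56) = 392
Result: 392


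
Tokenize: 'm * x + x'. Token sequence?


Scan left to right, longest-match per lexeme
Tokens: ID(m), OP(*), ID(x), OP(+), ID(x)


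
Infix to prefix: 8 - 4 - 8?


left-to-right (same/higher precedence on left): tree is (- (- 8 4) 8)
Prefix: - - 8 4 8


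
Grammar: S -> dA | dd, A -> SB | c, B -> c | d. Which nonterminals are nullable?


A nonterminal is nullable iff some alternative derives ε (directly, or every symbol in it is nullable)
Nullable: {}


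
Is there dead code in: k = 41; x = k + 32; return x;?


k is read by x's definition; x is returned
No dead code


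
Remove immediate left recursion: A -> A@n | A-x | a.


Left-recursive alternatives: A@n, A-x; non-recursive: a
Introduce A': A -> aA', A' -> @nA' | -xA' | ε


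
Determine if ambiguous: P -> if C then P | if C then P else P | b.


dangling else: 'if C then if C then b else b' parses two ways
Ambiguous


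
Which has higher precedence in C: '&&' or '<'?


'<' is relational (level 7); '&&' is logical AND (level 2)
Higher level binds tighter
'<' has higher precedence than '&&'


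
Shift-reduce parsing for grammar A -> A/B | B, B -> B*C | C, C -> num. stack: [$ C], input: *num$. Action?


'C' (not preceded by B*) is the handle for B -> C
Action: reduce (B -> C)


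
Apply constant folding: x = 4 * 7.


4 * 7 = 28 at compile time
Optimized: x = 28


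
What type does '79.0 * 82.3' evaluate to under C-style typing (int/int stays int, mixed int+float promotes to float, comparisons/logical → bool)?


Operand types: float * float
Rule: mixed int/float promotes to float; int/int stays int
Result type: float


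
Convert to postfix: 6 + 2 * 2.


* has higher precedence, evaluate 2*2 first
Postfix: 6 2 2 * +


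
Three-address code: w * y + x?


Break into single-operator statements:
t1 = w * y
t2 = t1 + x


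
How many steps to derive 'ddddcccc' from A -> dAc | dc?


Derivation: A => dAc => ddAcc => dddAccc => ddddcccc
Steps: 4


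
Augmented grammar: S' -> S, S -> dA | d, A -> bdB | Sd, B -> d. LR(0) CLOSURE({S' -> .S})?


Start: S' -> .S
For each item with dot before a nonterminal B, add B -> .γ for every B-production
Closure: [S' -> .S, S -> .dA, S -> .d]


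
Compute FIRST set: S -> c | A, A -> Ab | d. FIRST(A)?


Per alternative of A: FIRST(Ab) = {d}; FIRST(d) = {d}
FIRST(A) = {d}


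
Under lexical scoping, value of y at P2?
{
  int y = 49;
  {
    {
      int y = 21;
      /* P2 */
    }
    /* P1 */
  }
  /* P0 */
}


y declared in the same block as P2
y = 21


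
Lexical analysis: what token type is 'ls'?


Pattern: letter/underscore followed by alphanumerics, not a keyword
Type: IDENTIFIER


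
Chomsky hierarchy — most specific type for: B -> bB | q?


Right-linear: every RHS is a terminal or a terminal followed by one nonterminal
Classification: Type 3 (Regular)


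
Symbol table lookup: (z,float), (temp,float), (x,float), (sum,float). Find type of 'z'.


Lookup 'z' → type float


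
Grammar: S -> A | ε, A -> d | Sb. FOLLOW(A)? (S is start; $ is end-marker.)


$ ∈ FOLLOW(S). For each A -> αBβ: add FIRST(β)\{ε} to FOLLOW(B); if β nullable, add FOLLOW(A).
FOLLOW(A) = {$, b}


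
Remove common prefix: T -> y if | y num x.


Common prefix: 'y'
Factored: T -> y T', T' -> if | num x


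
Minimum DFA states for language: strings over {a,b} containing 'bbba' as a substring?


KMP-style automaton: 4 progress states + 1 absorbing accept = 5
Minimal DFA: 5 states


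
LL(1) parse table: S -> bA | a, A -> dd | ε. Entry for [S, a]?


For [S, a]: 'a' ∈ FIRST(a)
Entry: S -> a


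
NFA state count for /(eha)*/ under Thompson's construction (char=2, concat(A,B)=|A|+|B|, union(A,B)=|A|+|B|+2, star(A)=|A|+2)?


Syntax tree has 3 char leaf(s), 0 union(s), 1 star(s)
chars contribute 3×2 = 6; each union adds +2; each star adds +2
Total: 6 + 0 + 2 = 8 states


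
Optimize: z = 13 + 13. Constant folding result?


13 + 13 = 26 at compile time
Optimized: z = 26


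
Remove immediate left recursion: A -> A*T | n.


Left-recursive alternatives: A*T; non-recursive: n
Introduce A': A -> nA', A' -> *TA' | ε


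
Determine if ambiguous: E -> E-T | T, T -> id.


precedence layered via separate nonterminal T: deterministic
Unambiguous


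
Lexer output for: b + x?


Scan left to right, longest-match per lexeme
Tokens: ID(b), OP(+), ID(x)


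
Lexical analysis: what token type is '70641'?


Pattern: digits only
Type: INTEGER_LITERAL


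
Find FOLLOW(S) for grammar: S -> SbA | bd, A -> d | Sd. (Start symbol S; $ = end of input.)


$ ∈ FOLLOW(S). For each A -> αBβ: add FIRST(β)\{ε} to FOLLOW(B); if β nullable, add FOLLOW(A).
FOLLOW(S) = {$, b, d}


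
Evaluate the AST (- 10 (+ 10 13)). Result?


Evaluate inner: (+ 10 13) = 23
Evaluate root: (- 10 23) = -13
Result: -13


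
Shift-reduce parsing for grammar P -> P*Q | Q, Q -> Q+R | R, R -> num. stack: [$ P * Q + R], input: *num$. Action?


handle 'Q+R' on top
Action: reduce (Q -> Q+R)


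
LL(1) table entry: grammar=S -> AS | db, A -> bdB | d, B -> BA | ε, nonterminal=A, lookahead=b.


For [A, b]: 'b' ∈ FIRST(bdB)
Entry: A -> bdB


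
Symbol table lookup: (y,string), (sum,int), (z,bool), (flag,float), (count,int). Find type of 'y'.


Lookup 'y' → type string


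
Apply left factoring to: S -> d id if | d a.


Common prefix: 'd'
Factored: S -> d S', S' -> id if | a


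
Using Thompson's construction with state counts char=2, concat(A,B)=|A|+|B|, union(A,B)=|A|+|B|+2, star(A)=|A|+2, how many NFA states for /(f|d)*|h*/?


Syntax tree has 3 char leaf(s), 2 union(s), 2 star(s)
chars contribute 3×2 = 6; each union adds +2; each star adds +2
Total: 6 + 4 + 4 = 14 states


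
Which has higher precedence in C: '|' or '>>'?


'>>' is shift (level 8); '|' is bitwise OR (level 3)
Higher level binds tighter
'>>' has higher precedence than '|'


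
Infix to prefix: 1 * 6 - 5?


left-to-right (same/higher precedence on left): tree is (- (* 1 6) 5)
Prefix: - * 1 6 5


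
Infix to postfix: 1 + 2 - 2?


Left to right (same or higher precedence on left)
Postfix: 1 2 + 2 -


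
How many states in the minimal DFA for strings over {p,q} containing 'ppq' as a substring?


KMP-style automaton: 3 progress states + 1 absorbing accept = 4
Minimal DFA: 4 states


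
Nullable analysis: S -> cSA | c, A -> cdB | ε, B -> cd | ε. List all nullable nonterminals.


A nonterminal is nullable iff some alternative derives ε (directly, or every symbol in it is nullable)
Nullable: {A, B}


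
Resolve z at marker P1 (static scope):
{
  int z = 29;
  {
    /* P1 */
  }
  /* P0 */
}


P1's block does not declare z; resolves to the enclosing declaration at depth 0
z = 29


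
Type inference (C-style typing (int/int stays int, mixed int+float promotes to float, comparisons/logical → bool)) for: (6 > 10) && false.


Operand types: bool && bool
Rule: logical operators take bool operands and yield bool
Result type: bool


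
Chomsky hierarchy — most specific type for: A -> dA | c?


Right-linear: every RHS is a terminal or a terminal followed by one nonterminal
Classification: Type 3 (Regular)


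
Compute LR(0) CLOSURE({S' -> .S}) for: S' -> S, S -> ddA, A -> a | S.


Start: S' -> .S
For each item with dot before a nonterminal B, add B -> .γ for every B-production
Closure: [S' -> .S, S -> .ddA]


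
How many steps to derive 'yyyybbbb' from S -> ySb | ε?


Derivation: S => ySb => yySbb => yyySbbb => yyyySbbbb => yyyybbbb
Steps: 5


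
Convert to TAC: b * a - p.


Break into single-operator statements:
t1 = b * a
t2 = t1 - p


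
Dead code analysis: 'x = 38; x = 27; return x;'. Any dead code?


first assignment to x is overwritten before any read
Dead: 'x = 38'


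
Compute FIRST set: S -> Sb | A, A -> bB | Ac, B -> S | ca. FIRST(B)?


Per alternative of B: FIRST(S) = {b}; FIRST(ca) = {c}
FIRST(B) = {b, c}


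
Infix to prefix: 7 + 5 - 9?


left-to-right (same/higher precedence on left): tree is (- (+ 7 5) 9)
Prefix: - + 7 5 9


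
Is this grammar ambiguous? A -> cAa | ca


balanced c^n…a^n: each string has a unique parse
Unambiguous


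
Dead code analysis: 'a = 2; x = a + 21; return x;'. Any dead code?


a is read by x's definition; x is returned
No dead code


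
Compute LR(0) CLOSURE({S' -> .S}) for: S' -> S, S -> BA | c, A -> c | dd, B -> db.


Start: S' -> .S
For each item with dot before a nonterminal B, add B -> .γ for every B-production
Closure: [S' -> .S, S -> .BA, S -> .c, B -> .db]


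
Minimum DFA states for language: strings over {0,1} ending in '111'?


Track the longest suffix of input matching a prefix of '111': 4 classes (prefixes of length 0..3)
Minimal DFA: 4 states


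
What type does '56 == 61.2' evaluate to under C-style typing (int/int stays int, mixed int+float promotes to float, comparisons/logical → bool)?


Operand types: int == float
Rule: comparison yields bool
Result type: bool


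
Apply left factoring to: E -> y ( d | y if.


Common prefix: 'y'
Factored: E -> y E', E' -> ( d | if


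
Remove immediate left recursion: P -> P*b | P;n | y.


Left-recursive alternatives: P*b, P;n; non-recursive: y
Introduce P': P -> yP', P' -> *bP' | ;nP' | ε


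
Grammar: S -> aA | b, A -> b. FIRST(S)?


Per alternative of S: FIRST(aA) = {a}; FIRST(b) = {b}
FIRST(S) = {a, b}


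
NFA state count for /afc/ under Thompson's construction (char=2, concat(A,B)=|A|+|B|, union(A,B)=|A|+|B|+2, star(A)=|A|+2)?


Syntax tree has 3 char leaf(s), 0 union(s), 0 star(s)
chars contribute 3×2 = 6; each union adds +2; each star adds +2
Total: 6 + 0 + 0 = 6 states


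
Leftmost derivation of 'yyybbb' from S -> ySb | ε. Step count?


Derivation: S => ySb => yySbb => yyySbbb => yyybbb
Steps: 4


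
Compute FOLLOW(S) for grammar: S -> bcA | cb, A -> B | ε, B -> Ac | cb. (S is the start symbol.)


$ ∈ FOLLOW(S). For each A -> αBβ: add FIRST(β)\{ε} to FOLLOW(B); if β nullable, add FOLLOW(A).
FOLLOW(S) = {$}


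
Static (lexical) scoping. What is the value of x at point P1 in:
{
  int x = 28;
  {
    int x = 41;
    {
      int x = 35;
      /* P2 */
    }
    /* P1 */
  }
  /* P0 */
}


x declared in the same block as P1
x = 41


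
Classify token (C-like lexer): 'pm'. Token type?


Pattern: letter/underscore followed by alphanumerics, not a keyword
Type: IDENTIFIER


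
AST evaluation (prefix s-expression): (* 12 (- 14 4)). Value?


Evaluate inner: (- 14 4) = 10
Evaluate root: (* 12 10) = 120
Result: 120


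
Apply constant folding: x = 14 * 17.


14 * 17 = 238 at compile time
Optimized: x = 238


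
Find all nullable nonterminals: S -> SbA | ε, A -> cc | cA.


A nonterminal is nullable iff some alternative derives ε (directly, or every symbol in it is nullable)
Nullable: {S}


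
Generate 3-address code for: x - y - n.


Break into single-operator statements:
t1 = x - y
t2 = t1 - n


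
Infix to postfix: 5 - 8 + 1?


Left to right (same or higher precedence on left)
Postfix: 5 8 - 1 +


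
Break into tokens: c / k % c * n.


Scan left to right, longest-match per lexeme
Tokens: ID(c), OP(/), ID(k), OP(%), ID(c), OP(*), ID(n)


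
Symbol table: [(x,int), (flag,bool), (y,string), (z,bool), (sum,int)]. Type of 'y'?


Lookup 'y' → type string


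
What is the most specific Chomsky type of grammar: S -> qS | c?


Right-linear: every RHS is a terminal or a terminal followed by one nonterminal
Classification: Type 3 (Regular)


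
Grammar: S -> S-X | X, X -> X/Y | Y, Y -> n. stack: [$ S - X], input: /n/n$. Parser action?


'/' can extend X; shift to build X -> X/Y
Action: shift


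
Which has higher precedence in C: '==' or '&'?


'==' is equality (level 6); '&' is bitwise AND (level 5)
Higher level binds tighter
'==' has higher precedence than '&'


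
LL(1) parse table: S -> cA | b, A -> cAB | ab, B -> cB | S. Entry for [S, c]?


For [S, c]: 'c' ∈ FIRST(cA)
Entry: S -> cA


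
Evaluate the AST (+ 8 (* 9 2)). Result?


Evaluate inner: (* 9 2) = 18
Evaluate root: (+ 8 18) = 26
Result: 26


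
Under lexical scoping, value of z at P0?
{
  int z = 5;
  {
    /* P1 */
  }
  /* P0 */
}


z declared in the same block as P0
z = 5


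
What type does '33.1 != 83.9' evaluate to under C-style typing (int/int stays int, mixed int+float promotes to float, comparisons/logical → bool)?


Operand types: float != float
Rule: comparison yields bool
Result type: bool


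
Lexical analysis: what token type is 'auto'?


Pattern: reserved word
Type: KEYWORD


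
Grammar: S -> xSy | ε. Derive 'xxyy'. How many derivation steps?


Derivation: S => xSy => xxSyy => xxyy
Steps: 3


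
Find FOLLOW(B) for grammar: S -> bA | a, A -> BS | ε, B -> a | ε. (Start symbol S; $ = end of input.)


$ ∈ FOLLOW(S). For each A -> αBβ: add FIRST(β)\{ε} to FOLLOW(B); if β nullable, add FOLLOW(A).
FOLLOW(B) = {a, b}


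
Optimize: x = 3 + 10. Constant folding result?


3 + 10 = 13 at compile time
Optimized: x = 13


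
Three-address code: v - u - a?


Break into single-operator statements:
t1 = v - u
t2 = t1 - a


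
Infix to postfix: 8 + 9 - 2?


Left to right (same or higher precedence on left)
Postfix: 8 9 + 2 -


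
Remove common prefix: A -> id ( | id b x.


Common prefix: 'id'
Factored: A -> id A', A' -> ( | b x


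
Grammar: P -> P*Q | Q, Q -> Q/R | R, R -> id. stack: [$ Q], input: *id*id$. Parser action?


lookahead ∉ {/} so Q won't extend; reduce P -> Q
Action: reduce (P -> Q)


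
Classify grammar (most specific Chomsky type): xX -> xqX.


LHS has context (more than one symbol) and |LHS| ≤ |RHS|
Classification: Type 1 (Context-Sensitive)


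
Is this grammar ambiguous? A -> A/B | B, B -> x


precedence layered via separate nonterminal B: deterministic
Unambiguous


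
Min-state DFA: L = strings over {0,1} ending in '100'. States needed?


Track the longest suffix of input matching a prefix of '100': 4 classes (prefixes of length 0..3)
Minimal DFA: 4 states


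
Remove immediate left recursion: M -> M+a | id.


Left-recursive alternatives: M+a; non-recursive: id
Introduce M': M -> idM', M' -> +aM' | ε


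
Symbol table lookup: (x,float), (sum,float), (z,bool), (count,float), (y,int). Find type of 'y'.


Lookup 'y' → type int


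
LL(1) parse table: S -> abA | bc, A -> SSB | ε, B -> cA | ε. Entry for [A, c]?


For [A, c]: ε is nullable and 'c' ∈ FOLLOW(A)
Entry: A -> ε


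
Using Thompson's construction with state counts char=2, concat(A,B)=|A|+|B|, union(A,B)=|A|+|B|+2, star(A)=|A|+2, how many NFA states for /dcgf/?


Syntax tree has 4 char leaf(s), 0 union(s), 0 star(s)
chars contribute 4×2 = 8; each union adds +2; each star adds +2
Total: 8 + 0 + 0 = 8 states


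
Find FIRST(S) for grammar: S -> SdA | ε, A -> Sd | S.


Per alternative of S: FIRST(SdA) = {d}; FIRST(ε) = {ε}
FIRST(S) = {d, ε}


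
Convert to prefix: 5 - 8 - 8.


left-to-right (same/higher precedence on left): tree is (- (- 5 8) 8)
Prefix: - - 5 8 8


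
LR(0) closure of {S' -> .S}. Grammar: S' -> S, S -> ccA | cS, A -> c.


Start: S' -> .S
For each item with dot before a nonterminal B, add B -> .γ for every B-production
Closure: [S' -> .S, S -> .ccA, S -> .cS]


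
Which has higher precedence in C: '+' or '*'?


'*' is multiplicative (level 10); '+' is additive (level 9)
Higher level binds tighter
'*' has higher precedence than '+'


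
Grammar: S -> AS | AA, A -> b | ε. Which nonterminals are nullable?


A nonterminal is nullable iff some alternative derives ε (directly, or every symbol in it is nullable)
Nullable: {A, S}


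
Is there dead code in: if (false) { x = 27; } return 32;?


condition is constant false, so the whole block is unreachable
Dead: 'if (false) { x = 27; }'


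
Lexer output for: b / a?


Scan left to right, longest-match per lexeme
Tokens: ID(b), OP(/), ID(a)


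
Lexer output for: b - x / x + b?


Scan left to right, longest-match per lexeme
Tokens: ID(b), OP(-), ID(x), OP(/), ID(x), OP(+), ID(b)


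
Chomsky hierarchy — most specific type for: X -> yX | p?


Right-linear: every RHS is a terminal or a terminal followed by one nonterminal
Classification: Type 3 (Regular)


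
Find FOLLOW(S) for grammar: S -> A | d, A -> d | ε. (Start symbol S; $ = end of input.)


$ ∈ FOLLOW(S). For each A -> αBβ: add FIRST(β)\{ε} to FOLLOW(B); if β nullable, add FOLLOW(A).
FOLLOW(S) = {$}


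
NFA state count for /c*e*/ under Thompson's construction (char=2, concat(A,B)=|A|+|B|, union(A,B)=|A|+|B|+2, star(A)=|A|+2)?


Syntax tree has 2 char leaf(s), 0 union(s), 2 star(s)
chars contribute 2×2 = 4; each union adds +2; each star adds +2
Total: 4 + 0 + 4 = 8 states
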